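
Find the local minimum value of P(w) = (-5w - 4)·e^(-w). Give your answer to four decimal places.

By the product rule, P'(w) = (5w - 1)·e^(-w). Since e^(-w) > 0, the only critical point is w = 1/5.
P''(1/5) has the same sign as 5 > 0, so this is a local minimum.
P(1/5) = (-5)·e^(-1/5) ≈ -4.0937.

-4.0937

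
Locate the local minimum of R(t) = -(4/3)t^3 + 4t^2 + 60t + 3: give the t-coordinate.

-3

R'(t) = -4t^2 + 8t + 60. Setting R'(t) = 0 gives t ∈ {-3, 5}.
Second-derivative test with R''(t) = -8t + 8: R''(-3) = 32 > 0 ⇒ local minimum; R''(5) = -32 < 0 ⇒ local maximum.
Thus R has its local minimum at t = -3, with value -105.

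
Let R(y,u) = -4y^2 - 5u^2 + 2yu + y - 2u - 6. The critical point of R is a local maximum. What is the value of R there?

∂R/∂y = -8y + 2u + 1 = 0 and ∂R/∂u = 2y - 10u - 2 = 0, so (y, u) = (3/38, -7/38).
The Hessian has R_{yy} = -8, R_{uu} = -10, R_{yu} = 2, giving D = 76 > 0 with R_{yy} < 0, so the point is a local maximum.
R(3/38, -7/38) = -439/76.

-439/76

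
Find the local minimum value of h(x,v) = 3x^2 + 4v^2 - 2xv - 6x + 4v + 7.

∂h/∂x = 6x - 2v - 6 = 0 and ∂h/∂v = -2x + 8v + 4 = 0, so (x, v) = (10/11, -3/11).
The Hessian has h_{xx} = 6, h_{vv} = 8, h_{xv} = -2, giving D = 44 > 0 with h_{xx} > 0, so the point is a local minimum.
h(10/11, -3/11) = 41/11.

41/11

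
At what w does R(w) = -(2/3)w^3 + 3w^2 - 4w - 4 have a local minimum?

R'(w) = -2w^2 + 6w - 4 = 0 at w = 1, 2.
Since R''(w) = -4w + 6, we get R''(1) = 2 > 0 ⇒ local minimum; R''(2) = -2 < 0 ⇒ local maximum.
The local minimum is R(1) = -17/3.

1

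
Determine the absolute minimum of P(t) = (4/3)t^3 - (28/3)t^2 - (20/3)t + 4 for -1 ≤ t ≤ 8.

-96

P'(t) = 4t^2 - (56/3)t - 20/3, which vanishes at t = -1/3 and t = 5.
Compare values at every candidate in [-1, 8]: P(-1) = 0,  P(-1/3) = 416/81,  P(5) = -96,  P(8) = 36.
The minimum over the interval is -96, attained at t = 5.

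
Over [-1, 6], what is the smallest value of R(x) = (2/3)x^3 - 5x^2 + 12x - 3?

-62/3

R'(x) = 2x^2 - 10x + 12, which vanishes at x = 2 and x = 3.
Compare values at every candidate in [-1, 6]: R(-1) = -62/3,  R(2) = 19/3,  R(3) = 6,  R(6) = 33.
So the minimum is R(-1) = -62/3.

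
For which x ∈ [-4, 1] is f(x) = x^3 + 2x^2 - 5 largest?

f'(x) = 3x^2 + 4x, which vanishes at x = -4/3 and x = 0.
Compare values at every candidate in [-4, 1]: f(-4) = -37, f(-4/3) = -103/27, f(0) = -5, f(1) = -2.
The maximum over the interval is -2, attained at x = 1.

1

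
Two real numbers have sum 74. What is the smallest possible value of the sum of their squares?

2738

With a + b = 74, a^2 + b^2 = a^2 + (74 − a)^2.
The derivative 2a − 2(74 − a) = 4a − 148 vanishes at a = 37; second derivative 4 > 0, a minimum.
The minimum is 2·(37)^2 = 2738.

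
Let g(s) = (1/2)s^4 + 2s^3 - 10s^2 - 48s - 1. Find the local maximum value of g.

47

g'(s) = 2s^3 + 6s^2 - 20s - 48 = 0 at s = -4, -2, 3.
g''(s) = 6s^2 + 12s - 20. g''(-4) = 28 > 0 ⇒ local minimum; g''(-2) = -20 < 0 ⇒ local maximum; g''(3) = 70 > 0 ⇒ local minimum.
The local maximum is g(-2) = 47.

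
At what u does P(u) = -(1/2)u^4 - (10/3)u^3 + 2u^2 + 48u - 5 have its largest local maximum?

Critical points: P'(u) = -2u^3 - 10u^2 + 4u + 48 vanishes at u = -4, -3, 2.
P''(u) = -6u^2 - 20u + 4. P''(-4) = -12 < 0 ⇒ local maximum; P''(-3) = 10 > 0 ⇒ local minimum; P''(2) = -60 < 0 ⇒ local maximum.
So the largest local maximum value is P(2) = 193/3.

2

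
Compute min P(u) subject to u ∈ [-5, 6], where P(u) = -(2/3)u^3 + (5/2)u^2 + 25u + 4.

-779/24

P'(u) = -2u^2 + 5u + 25, which vanishes at u = -5/2 and u = 5.
Compare values at every candidate in [-5, 6]: P(-5) = 149/6; P(-5/2) = -779/24; P(5) = 649/6; P(6) = 100.
Hence the absolute minimum is -779/24 at u = -5/2.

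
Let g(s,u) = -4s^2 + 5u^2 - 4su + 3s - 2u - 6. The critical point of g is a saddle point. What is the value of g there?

-571/96

∂g/∂s = -8s - 4u + 3 = 0 and ∂g/∂u = -4s + 10u - 2 = 0, so (s, u) = (11/48, 7/24).
The Hessian has g_{ss} = -8, g_{uu} = 10, g_{su} = -4, giving D = -96 < 0, so the point is a saddle point.
g(11/48, 7/24) = -571/96.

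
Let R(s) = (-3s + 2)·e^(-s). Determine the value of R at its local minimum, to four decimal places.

By the product rule, R'(s) = (3s - 5)·e^(-s). Since e^(-s) > 0, the only critical point is s = 5/3.
R''(5/3) has the same sign as 3 > 0, so this is a local minimum.
R(5/3) = (-3)·e^(-5/3) ≈ -0.5666.

-0.5666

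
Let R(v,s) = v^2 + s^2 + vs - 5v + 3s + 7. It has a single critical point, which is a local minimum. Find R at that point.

-28/3

∂R/∂v = 2v + s - 5 = 0 and ∂R/∂s = v + 2s + 3 = 0, so (v, s) = (13/3, -11/3).
The Hessian has R_{vv} = 2, R_{ss} = 2, R_{vs} = 1, giving D = 3 > 0 with R_{vv} > 0, so the point is a local minimum.
R(13/3, -11/3) = -28/3.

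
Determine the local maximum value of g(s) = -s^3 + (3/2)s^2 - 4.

-7/2

Critical points: g'(s) = -3s^2 + 3s vanishes at s = 0, 1.
Since g''(s) = -6s + 3, we get g''(0) = 3 > 0 ⇒ local minimum; g''(1) = -3 < 0 ⇒ local maximum.
So the local maximum value is g(1) = -7/2.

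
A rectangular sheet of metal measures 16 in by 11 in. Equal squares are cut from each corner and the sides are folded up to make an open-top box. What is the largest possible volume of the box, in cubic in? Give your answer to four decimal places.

With cut size x, the volume is V(x) = x(16 − 2x)(11 − 2x) for 0 < x < 5.5.
V'(x) = 12x^2 − 108x + 176. Setting V'(x) = 0 gives x ≈ 2.1371 (the root in (0, 5.5)).
V''(x) = 24x − 108 is negative there, so this is the maximum; V ≈ 168.5432.

168.5432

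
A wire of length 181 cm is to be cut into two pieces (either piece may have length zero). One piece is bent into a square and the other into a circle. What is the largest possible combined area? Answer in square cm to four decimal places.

Let x be the length used for the square. Square side x/4; circle radius (181−x)/(2π).
A(x) = (x/4)² + π·((181−x)/(2π))² = x²/16 + (181−x)²/(4π) for 0 ≤ x ≤ 181. A'(x) = x/8 − (181−x)/(2π) = 0 gives x = 4·181/(π+4) ≈ 101.3779.
A'' > 0, so the interior critical point is a minimum; the maximum is at an endpoint. A(0) = 2607.0375 and A(181) = 2047.5625, so the largest area is 2607.0375.

2607.0375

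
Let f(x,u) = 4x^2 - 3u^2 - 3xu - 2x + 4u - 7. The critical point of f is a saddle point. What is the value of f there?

-371/57

∂f/∂x = 8x - 3u - 2 = 0 and ∂f/∂u = -3x - 6u + 4 = 0, so (x, u) = (8/19, 26/57).
The Hessian has f_{xx} = 8, f_{uu} = -6, f_{xu} = -3, giving D = -57 < 0, so the point is a saddle point.
f(8/19, 26/57) = -371/57.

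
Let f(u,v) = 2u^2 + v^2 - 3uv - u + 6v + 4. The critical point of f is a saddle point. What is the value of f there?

59

∂f/∂u = 4u - 3v - 1 = 0 and ∂f/∂v = -3u + 2v + 6 = 0, so (u, v) = (16, 21).
The Hessian has f_{uu} = 4, f_{vv} = 2, f_{uv} = -3, giving D = -1 < 0, so the point is a saddle point.
f(16, 21) = 59.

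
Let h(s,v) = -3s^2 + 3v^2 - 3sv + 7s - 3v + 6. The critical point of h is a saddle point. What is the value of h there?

∂h/∂s = -6s - 3v + 7 = 0 and ∂h/∂v = -3s + 6v - 3 = 0, so (s, v) = (11/15, 13/15).
The Hessian has h_{ss} = -6, h_{vv} = 6, h_{sv} = -3, giving D = -45 < 0, so the point is a saddle point.
h(11/15, 13/15) = 109/15.

109/15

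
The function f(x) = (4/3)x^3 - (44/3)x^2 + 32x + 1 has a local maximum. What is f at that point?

1681/81

f'(x) = 4x^2 - (88/3)x + 32. Setting f'(x) = 0 gives x ∈ {4/3, 6}.
f''(x) = 8x - 88/3. f''(4/3) = -56/3 < 0 ⇒ local maximum; f''(6) = 56/3 > 0 ⇒ local minimum.
Thus f has its local maximum at x = 4/3, with value 1681/81.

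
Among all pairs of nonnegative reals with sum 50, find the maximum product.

625

With x + y = 50, the product is P(x) = x(50 − x).
P'(x) = 50 − 2x = 0 gives x = 25; P'' = −2 < 0, so this is the maximum.
P = 25·25 = 625.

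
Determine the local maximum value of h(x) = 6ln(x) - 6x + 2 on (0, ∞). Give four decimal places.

-4.0000

h'(x) = 6/x − 6 = 0 gives x = 1.
h''(x) = -6/x², which is negative for x > 0, so this is a local maximum.
h(1) = 6·ln(1) - 6 + 2 ≈ -4.0000.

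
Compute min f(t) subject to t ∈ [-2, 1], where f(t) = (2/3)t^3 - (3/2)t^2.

Differentiating, f'(t) = 2t^2 - 3t; whose only zero in [-2, 1] is t = 0.
Evaluating at the critical points and endpoints: f(-2) = -34/3, f(0) = 0, f(1) = -5/6.
So the minimum is f(-2) = -34/3.

-34/3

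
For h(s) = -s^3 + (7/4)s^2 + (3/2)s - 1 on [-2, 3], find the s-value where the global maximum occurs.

h'(s) = -3s^2 + (7/2)s + 3/2, which vanishes at s = -1/3 and s = 3/2.
Evaluating at the critical points and endpoints: h(-2) = 11, h(-1/3) = -137/108, h(3/2) = 29/16, h(3) = -31/4.
The maximum over the interval is 11, attained at s = -2.

-2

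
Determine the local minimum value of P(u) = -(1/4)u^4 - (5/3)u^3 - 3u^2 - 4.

P'(u) = -u^3 - 5u^2 - 6u. Setting P'(u) = 0 gives u ∈ {-3, -2, 0}.
Second-derivative test with P''(u) = -3u^2 - 10u - 6: P''(-3) = -3 < 0 ⇒ local maximum; P''(-2) = 2 > 0 ⇒ local minimum; P''(0) = -6 < 0 ⇒ local maximum.
Thus P has its local minimum at u = -2, with value -20/3.

-20/3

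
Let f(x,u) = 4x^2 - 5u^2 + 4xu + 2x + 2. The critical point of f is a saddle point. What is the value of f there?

43/24

∂f/∂x = 8x + 4u + 2 = 0 and ∂f/∂u = 4x - 10u = 0, so (x, u) = (-5/24, -1/12).
The Hessian has f_{xx} = 8, f_{uu} = -10, f_{xu} = 4, giving D = -96 < 0, so the point is a saddle point.
f(-5/24, -1/12) = 43/24.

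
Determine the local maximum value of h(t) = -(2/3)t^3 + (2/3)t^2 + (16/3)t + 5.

h'(t) = -2t^2 + (4/3)t + 16/3 = 0 at t = -4/3, 2.
Since h''(t) = -4t + 4/3, we get h''(-4/3) = 20/3 > 0 ⇒ local minimum; h''(2) = -20/3 < 0 ⇒ local maximum.
Thus h has its local maximum at t = 2, with value 13.

13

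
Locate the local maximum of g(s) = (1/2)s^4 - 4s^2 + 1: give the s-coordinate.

Critical points: g'(s) = 2s^3 - 8s vanishes at s = -2, 0, 2.
g''(s) = 6s^2 - 8. g''(-2) = 16 > 0 ⇒ local minimum; g''(0) = -8 < 0 ⇒ local maximum; g''(2) = 16 > 0 ⇒ local minimum.
So the local maximum value is g(0) = 1.

0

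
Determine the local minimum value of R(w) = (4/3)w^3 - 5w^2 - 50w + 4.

R'(w) = 4w^2 - 10w - 50. Setting R'(w) = 0 gives w ∈ {-5/2, 5}.
R''(w) = 8w - 10. R''(-5/2) = -30 < 0 ⇒ local maximum; R''(5) = 30 > 0 ⇒ local minimum.
The local minimum is R(5) = -613/3.

-613/3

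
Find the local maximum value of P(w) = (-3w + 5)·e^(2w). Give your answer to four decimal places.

15.4684

By the product rule, P'(w) = (-6w + 7)·e^(2w). Since e^(2w) > 0, the only critical point is w = 7/6.
P''(7/6) has the same sign as -6 < 0, so this is a local maximum.
P(7/6) = (3/2)·e^(7/3) ≈ 15.4684.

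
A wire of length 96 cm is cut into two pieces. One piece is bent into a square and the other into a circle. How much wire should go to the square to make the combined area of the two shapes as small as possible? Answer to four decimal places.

53.7695

Let x be the length used for the square. Square side x/4; circle radius (96−x)/(2π).
A(x) = (x/4)² + π·((96−x)/(2π))² = x²/16 + (96−x)²/(4π) for 0 ≤ x ≤ 96. A'(x) = x/8 − (96−x)/(2π) = 0 gives x = 4·96/(π+4) ≈ 53.7695.
A'' = 1/8 + 1/(2π) > 0, so this gives the minimum combined area; x ≈ 53.7695 cm to the square.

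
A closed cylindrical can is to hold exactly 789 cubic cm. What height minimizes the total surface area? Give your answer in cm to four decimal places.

10.0153

With radius r and height h, πr²h = 789 so h = 789/(πr²), and S(r) = 2πr² + 2πrh = 2πr² + 2·789/r.
S'(r) = 4πr − 2·789/r² = 0 ⇒ r³ = 789/(2π), so r ≈ 5.0076 and h = 2r ≈ 10.0153.
S''(r) = 4π + 4·789/r³ > 0, so this is the minimum; S ≈ 472.6785.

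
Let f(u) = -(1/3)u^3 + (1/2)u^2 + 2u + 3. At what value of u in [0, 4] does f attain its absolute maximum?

2

Differentiating, f'(u) = -u^2 + u + 2; whose only zero in [0, 4] is u = 2.
Candidates: f(0) = 3, f(2) = 19/3, f(4) = -7/3.
The maximum over the interval is 19/3, attained at u = 2.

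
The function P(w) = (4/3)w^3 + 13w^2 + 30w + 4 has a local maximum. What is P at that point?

37/3

Critical points: P'(w) = 4w^2 + 26w + 30 vanishes at w = -5, -3/2.
Since P''(w) = 8w + 26, we get P''(-5) = -14 < 0 ⇒ local maximum; P''(-3/2) = 14 > 0 ⇒ local minimum.
The local maximum is P(-5) = 37/3.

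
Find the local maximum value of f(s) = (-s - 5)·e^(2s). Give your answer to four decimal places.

f'(s) = (-1)·e^(2s) + (-s - 5)·2·e^(2s) = (-2s - 11)·e^(2s). Since e^(2s) > 0, the only critical point is s = -11/2.
f''(-11/2) has the same sign as -2 < 0, so this is a local maximum.
f(-11/2) = (1/2)·e^(-11) ≈ 0.0000.

0.0000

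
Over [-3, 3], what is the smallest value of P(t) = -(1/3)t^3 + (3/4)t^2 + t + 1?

The derivative is -t^2 + (3/2)t + 1, which vanishes at t = -1/2 and t = 2.
Candidates: P(-3) = 55/4, P(-1/2) = 35/48, P(2) = 10/3, P(3) = 7/4.
The minimum over the interval is 35/48, attained at t = -1/2.

35/48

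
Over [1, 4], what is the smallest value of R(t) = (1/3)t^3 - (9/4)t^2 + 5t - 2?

Differentiating, R'(t) = t^2 - (9/2)t + 5; which vanishes at t = 2 and t = 5/2.
Compare values at every candidate in [1, 4]: R(1) = 13/12,  R(2) = 5/3,  R(5/2) = 79/48,  R(4) = 10/3.
Hence the absolute minimum is 13/12 at t = 1.

13/12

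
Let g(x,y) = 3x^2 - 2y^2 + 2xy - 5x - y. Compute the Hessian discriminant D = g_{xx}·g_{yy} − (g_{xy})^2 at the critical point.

∂g/∂x = 6x + 2y - 5 = 0 and ∂g/∂y = 2x - 4y - 1 = 0, so (x, y) = (11/14, 1/7).
The Hessian has g_{xx} = 6, g_{yy} = -4, g_{xy} = 2, giving D = -28 < 0, so the point is a saddle point.
D = (6)·(-4) − (2)^2 = -28.

-28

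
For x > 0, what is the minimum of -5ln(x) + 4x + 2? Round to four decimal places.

5.8843

g'(x) = -5/x + 4 = 0 gives x = 5/4.
g''(x) = 5/x², which is positive for x > 0, so this is a local minimum.
g(5/4) = -5·ln(5/4) + 5 + 2 ≈ 5.8843.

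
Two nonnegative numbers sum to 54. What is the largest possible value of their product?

With x + y = 54, the product is P(x) = x(54 − x).
P'(x) = 54 − 2x = 0 gives x = 27; P'' = −2 < 0, so this is the maximum.
P = 27·27 = 729.

729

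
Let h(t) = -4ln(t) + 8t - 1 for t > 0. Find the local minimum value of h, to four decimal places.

h'(t) = -4/t + 8 = 0 gives t = 1/2.
h''(t) = 4/t², which is positive for t > 0, so this is a local minimum.
h(1/2) = -4·ln(1/2) + 4 - 1 ≈ 5.7726.

5.7726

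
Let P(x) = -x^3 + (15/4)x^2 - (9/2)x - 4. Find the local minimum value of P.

-23/4

Critical points: P'(x) = -3x^2 + (15/2)x - 9/2 vanishes at x = 1, 3/2.
Since P''(x) = -6x + 15/2, we get P''(1) = 3/2 > 0 ⇒ local minimum; P''(3/2) = -3/2 < 0 ⇒ local maximum.
Thus P has its local minimum at x = 1, with value -23/4.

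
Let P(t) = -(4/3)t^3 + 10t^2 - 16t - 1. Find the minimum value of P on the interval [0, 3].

The derivative is -4t^2 + 20t - 16, whose only zero in [0, 3] is t = 1.
Compare values at every candidate in [0, 3]: P(0) = -1, P(1) = -25/3, P(3) = 5.
The minimum over the interval is -25/3, attained at t = 1.

-25/3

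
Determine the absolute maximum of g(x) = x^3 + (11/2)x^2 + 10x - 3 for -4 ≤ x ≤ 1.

Differentiating, g'(x) = 3x^2 + 11x + 10; which vanishes at x = -2 and x = -5/3.
Compare values at every candidate in [-4, 1]: g(-4) = -19, g(-2) = -9, g(-5/3) = -487/54, g(1) = 27/2.
So the maximum is g(1) = 27/2.

27/2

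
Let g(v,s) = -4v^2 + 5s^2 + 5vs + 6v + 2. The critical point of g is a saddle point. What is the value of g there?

26/7

∂g/∂v = -8v + 5s + 6 = 0 and ∂g/∂s = 5v + 10s = 0, so (v, s) = (4/7, -2/7).
The Hessian has g_{vv} = -8, g_{ss} = 10, g_{vs} = 5, giving D = -105 < 0, so the point is a saddle point.
g(4/7, -2/7) = 26/7.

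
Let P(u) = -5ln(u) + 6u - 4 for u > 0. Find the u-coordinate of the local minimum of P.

5/6

P'(u) = -5/u + 6 = 0 gives u = 5/6.
P''(u) = 5/u², which is positive for u > 0, so this is a local minimum.
P(5/6) = -5·ln(5/6) + 5 - 4 ≈ 1.9116.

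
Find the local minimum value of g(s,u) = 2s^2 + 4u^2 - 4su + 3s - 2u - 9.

-41/4

∂g/∂s = 4s - 4u + 3 = 0 and ∂g/∂u = -4s + 8u - 2 = 0, so (s, u) = (-1, -1/4).
The Hessian has g_{ss} = 4, g_{uu} = 8, g_{su} = -4, giving D = 16 > 0 with g_{ss} > 0, so the point is a local minimum.
g(-1, -1/4) = -41/4.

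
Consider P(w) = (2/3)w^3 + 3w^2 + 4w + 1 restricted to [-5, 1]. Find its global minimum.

-82/3

Differentiating, P'(w) = 2w^2 + 6w + 4; which vanishes at w = -2 and w = -1.
Compare values at every candidate in [-5, 1]: P(-5) = -82/3, P(-2) = -1/3, P(-1) = -2/3, P(1) = 26/3.
Hence the absolute minimum is -82/3 at w = -5.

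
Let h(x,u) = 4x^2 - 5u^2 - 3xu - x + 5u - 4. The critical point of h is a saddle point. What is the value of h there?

-276/89

∂h/∂x = 8x - 3u - 1 = 0 and ∂h/∂u = -3x - 10u + 5 = 0, so (x, u) = (25/89, 37/89).
The Hessian has h_{xx} = 8, h_{uu} = -10, h_{xu} = -3, giving D = -89 < 0, so the point is a saddle point.
h(25/89, 37/89) = -276/89.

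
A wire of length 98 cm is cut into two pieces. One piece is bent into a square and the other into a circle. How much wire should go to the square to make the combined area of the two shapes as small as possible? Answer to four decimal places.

54.8897

Let x be the length used for the square. Square side x/4; circle radius (98−x)/(2π).
A(x) = (x/4)² + π·((98−x)/(2π))² = x²/16 + (98−x)²/(4π) for 0 ≤ x ≤ 98. A'(x) = x/8 − (98−x)/(2π) = 0 gives x = 4·98/(π+4) ≈ 54.8897.
A'' = 1/8 + 1/(2π) > 0, so this gives the minimum combined area; x ≈ 54.8897 cm to the square.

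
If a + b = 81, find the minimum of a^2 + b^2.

With a + b = 81, a^2 + b^2 = a^2 + (81 − a)^2.
The derivative 2a − 2(81 − a) = 4a − 162 vanishes at a = 81/2; second derivative 4 > 0, a minimum.
The minimum is 2·(81/2)^2 = 6561/2.

6561/2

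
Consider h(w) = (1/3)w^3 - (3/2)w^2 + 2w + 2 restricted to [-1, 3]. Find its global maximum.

7/2

h'(w) = w^2 - 3w + 2, which vanishes at w = 1 and w = 2.
Compare values at every candidate in [-1, 3]: h(-1) = -11/6; h(1) = 17/6; h(2) = 8/3; h(3) = 7/2.
So the maximum is h(3) = 7/2.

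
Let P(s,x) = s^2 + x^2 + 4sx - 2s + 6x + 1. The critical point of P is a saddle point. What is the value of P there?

∂P/∂s = 2s + 4x - 2 = 0 and ∂P/∂x = 4s + 2x + 6 = 0, so (s, x) = (-7/3, 5/3).
The Hessian has P_{ss} = 2, P_{xx} = 2, P_{sx} = 4, giving D = -12 < 0, so the point is a saddle point.
P(-7/3, 5/3) = 25/3.

25/3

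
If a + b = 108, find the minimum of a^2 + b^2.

With a + b = 108, a^2 + b^2 = a^2 + (108 − a)^2.
The derivative 2a − 2(108 − a) = 4a − 216 vanishes at a = 54; second derivative 4 > 0, a minimum.
The minimum is 2·(54)^2 = 5832.

5832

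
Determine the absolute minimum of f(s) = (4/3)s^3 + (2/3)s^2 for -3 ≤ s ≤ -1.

-30

Differentiating, f'(s) = 4s^2 + (4/3)s; which has no zeros in [-3, -1].
Evaluating at the critical points and endpoints: f(-3) = -30; f(-1) = -2/3.
The minimum over the interval is -30, attained at s = -3.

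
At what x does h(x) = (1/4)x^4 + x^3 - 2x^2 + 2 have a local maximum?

h'(x) = x^3 + 3x^2 - 4x = 0 at x = -4, 0, 1.
Second-derivative test with h''(x) = 3x^2 + 6x - 4: h''(-4) = 20 > 0 ⇒ local minimum; h''(0) = -4 < 0 ⇒ local maximum; h''(1) = 5 > 0 ⇒ local minimum.
The local maximum is h(0) = 2.

0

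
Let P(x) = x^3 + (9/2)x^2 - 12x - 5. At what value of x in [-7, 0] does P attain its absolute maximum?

-4

The derivative is 3x^2 + 9x - 12, whose only zero in [-7, 0] is x = -4.
Compare values at every candidate in [-7, 0]: P(-7) = -87/2; P(-4) = 51; P(0) = -5.
Hence the absolute maximum is 51 at x = -4.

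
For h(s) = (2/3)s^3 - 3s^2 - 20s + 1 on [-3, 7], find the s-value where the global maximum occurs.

Differentiating, h'(s) = 2s^2 - 6s - 20; which vanishes at s = -2 and s = 5.
Evaluating at the critical points and endpoints: h(-3) = 16,  h(-2) = 71/3,  h(5) = -272/3,  h(7) = -172/3.
The maximum over the interval is 71/3, attained at s = -2.

-2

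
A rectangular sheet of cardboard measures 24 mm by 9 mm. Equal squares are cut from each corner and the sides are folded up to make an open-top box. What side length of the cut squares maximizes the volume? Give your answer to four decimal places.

With cut size x, the volume is V(x) = x(24 − 2x)(9 − 2x) for 0 < x < 4.5.
V'(x) = 12x^2 − 132x + 216. Setting V'(x) = 0 gives x ≈ 2.0000 (the root in (0, 4.5)).
V''(x) = 24x − 132 is negative there, so this is the maximum; V ≈ 200.0000.

2.0000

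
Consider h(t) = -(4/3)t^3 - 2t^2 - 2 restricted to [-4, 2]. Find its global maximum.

The derivative is -4t^2 - 4t, which vanishes at t = -1 and t = 0.
Evaluating at the critical points and endpoints: h(-4) = 154/3; h(-1) = -8/3; h(0) = -2; h(2) = -62/3.
The maximum over the interval is 154/3, attained at t = -4.

154/3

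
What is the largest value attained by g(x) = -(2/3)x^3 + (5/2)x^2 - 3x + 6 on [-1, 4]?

73/6

g'(x) = -2x^2 + 5x - 3, which vanishes at x = 1 and x = 3/2.
Candidates: g(-1) = 73/6, g(1) = 29/6, g(3/2) = 39/8, g(4) = -26/3.
So the maximum is g(-1) = 73/6.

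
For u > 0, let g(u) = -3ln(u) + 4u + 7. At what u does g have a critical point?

3/4

g'(u) = -3/u + 4 = 0 gives u = 3/4.
g''(u) = 3/u², which is positive for u > 0, so this is a local minimum.
g(3/4) = -3·ln(3/4) + 3 + 7 ≈ 10.8630.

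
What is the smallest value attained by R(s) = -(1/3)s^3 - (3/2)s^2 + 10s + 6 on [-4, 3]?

-110/3

Differentiating, R'(s) = -s^2 - 3s + 10; whose only zero in [-4, 3] is s = 2.
Evaluating at the critical points and endpoints: R(-4) = -110/3, R(2) = 52/3, R(3) = 27/2.
So the minimum is R(-4) = -110/3.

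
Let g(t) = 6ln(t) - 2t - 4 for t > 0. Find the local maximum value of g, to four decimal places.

-3.4083

g'(t) = 6/t − 2 = 0 gives t = 3.
g''(t) = -6/t², which is negative for t > 0, so this is a local maximum.
g(3) = 6·ln(3) - 6 - 4 ≈ -3.4083.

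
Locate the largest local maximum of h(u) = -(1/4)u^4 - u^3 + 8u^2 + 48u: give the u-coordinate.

4

h'(u) = -u^3 - 3u^2 + 16u + 48. Setting h'(u) = 0 gives u ∈ {-4, -3, 4}.
Second-derivative test with h''(u) = -3u^2 - 6u + 16: h''(-4) = -8 < 0 ⇒ local maximum; h''(-3) = 7 > 0 ⇒ local minimum; h''(4) = -56 < 0 ⇒ local maximum.
Thus h has its largest local maximum at u = 4, with value 192.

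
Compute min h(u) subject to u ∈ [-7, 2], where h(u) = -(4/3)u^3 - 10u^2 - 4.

h'(u) = -4u^2 - 20u, which vanishes at u = -5 and u = 0.
Compare values at every candidate in [-7, 2]: h(-7) = -110/3, h(-5) = -262/3, h(0) = -4, h(2) = -164/3.
The minimum over the interval is -262/3, attained at u = -5.

-262/3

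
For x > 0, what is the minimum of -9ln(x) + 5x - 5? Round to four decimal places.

R'(x) = -9/x + 5 = 0 gives x = 9/5.
R''(x) = 9/x², which is positive for x > 0, so this is a local minimum.
R(9/5) = -9·ln(9/5) + 9 - 5 ≈ -1.2901.

-1.2901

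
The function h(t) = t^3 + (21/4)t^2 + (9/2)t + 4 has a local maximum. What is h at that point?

43/4

Critical points: h'(t) = 3t^2 + (21/2)t + 9/2 vanishes at t = -3, -1/2.
h''(t) = 6t + 21/2. h''(-3) = -15/2 < 0 ⇒ local maximum; h''(-1/2) = 15/2 > 0 ⇒ local minimum.
So the local maximum value is h(-3) = 43/4.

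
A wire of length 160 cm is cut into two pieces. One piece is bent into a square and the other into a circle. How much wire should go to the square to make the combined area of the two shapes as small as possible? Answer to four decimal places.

Let x be the length used for the square. Square side x/4; circle radius (160−x)/(2π).
A(x) = (x/4)² + π·((160−x)/(2π))² = x²/16 + (160−x)²/(4π) for 0 ≤ x ≤ 160. A'(x) = x/8 − (160−x)/(2π) = 0 gives x = 4·160/(π+4) ≈ 89.6159.
A'' = 1/8 + 1/(2π) > 0, so this gives the minimum combined area; x ≈ 89.6159 cm to the square.

89.6159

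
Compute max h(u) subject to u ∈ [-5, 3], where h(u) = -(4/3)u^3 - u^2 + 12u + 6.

The derivative is -4u^2 - 2u + 12, which vanishes at u = -2 and u = 3/2.
Evaluating at the critical points and endpoints: h(-5) = 263/3; h(-2) = -34/3; h(3/2) = 69/4; h(3) = -3.
The maximum over the interval is 263/3, attained at u = -5.

263/3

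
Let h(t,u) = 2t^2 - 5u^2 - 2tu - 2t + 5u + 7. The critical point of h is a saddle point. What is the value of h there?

∂h/∂t = 4t - 2u - 2 = 0 and ∂h/∂u = -2t - 10u + 5 = 0, so (t, u) = (15/22, 4/11).
The Hessian has h_{tt} = 4, h_{uu} = -10, h_{tu} = -2, giving D = -44 < 0, so the point is a saddle point.
h(15/22, 4/11) = 159/22.

159/22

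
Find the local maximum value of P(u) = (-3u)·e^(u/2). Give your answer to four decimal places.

By the product rule, P'(u) = (-(3/2)u - 3)·e^(u/2). Since e^(u/2) > 0, the only critical point is u = -2.
P''(-2) has the same sign as -3/2 < 0, so this is a local maximum.
P(-2) = (6)·e^(-1) ≈ 2.2073.

2.2073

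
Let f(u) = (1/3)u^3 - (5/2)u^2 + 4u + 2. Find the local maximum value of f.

Critical points: f'(u) = u^2 - 5u + 4 vanishes at u = 1, 4.
Second-derivative test with f''(u) = 2u - 5: f''(1) = -3 < 0 ⇒ local maximum; f''(4) = 3 > 0 ⇒ local minimum.
Thus f has its local maximum at u = 1, with value 23/6.

23/6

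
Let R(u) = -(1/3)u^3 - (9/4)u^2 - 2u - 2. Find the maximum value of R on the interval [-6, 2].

1

Differentiating, R'(u) = -u^2 - (9/2)u - 2; which vanishes at u = -4 and u = -1/2.
Evaluating at the critical points and endpoints: R(-6) = 1,  R(-4) = -26/3,  R(-1/2) = -73/48,  R(2) = -53/3.
Hence the absolute maximum is 1 at u = -6.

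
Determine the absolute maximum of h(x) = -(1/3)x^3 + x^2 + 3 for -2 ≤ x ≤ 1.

29/3

Differentiating, h'(x) = -x^2 + 2x; whose only zero in [-2, 1] is x = 0.
Candidates: h(-2) = 29/3; h(0) = 3; h(1) = 11/3.
The maximum over the interval is 29/3, attained at x = -2.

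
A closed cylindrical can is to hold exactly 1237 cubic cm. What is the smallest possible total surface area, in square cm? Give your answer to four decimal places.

With radius r and height h, πr²h = 1237 so h = 1237/(πr²), and S(r) = 2πr² + 2πrh = 2πr² + 2·1237/r.
S'(r) = 4πr − 2·1237/r² = 0 ⇒ r³ = 1237/(2π), so r ≈ 5.8174 and h = 2r ≈ 11.6348.
S''(r) = 4π + 4·1237/r³ > 0, so this is the minimum; S ≈ 637.9124.

637.9124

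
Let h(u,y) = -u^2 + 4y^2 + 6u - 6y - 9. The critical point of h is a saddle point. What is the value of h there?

∂h/∂u = -2u + 6 = 0 and ∂h/∂y = 8y - 6 = 0, so (u, y) = (3, 3/4).
The Hessian has h_{uu} = -2, h_{yy} = 8, h_{uy} = 0, giving D = -16 < 0, so the point is a saddle point.
h(3, 3/4) = -9/4.

-9/4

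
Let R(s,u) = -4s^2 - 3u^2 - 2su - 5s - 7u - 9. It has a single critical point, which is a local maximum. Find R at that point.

∂R/∂s = -8s - 2u - 5 = 0 and ∂R/∂u = -2s - 6u - 7 = 0, so (s, u) = (-4/11, -23/22).
The Hessian has R_{ss} = -8, R_{uu} = -6, R_{su} = -2, giving D = 44 > 0 with R_{ss} < 0, so the point is a local maximum.
R(-4/11, -23/22) = -195/44.

-195/44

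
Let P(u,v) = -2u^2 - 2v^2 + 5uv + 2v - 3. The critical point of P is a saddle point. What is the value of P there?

∂P/∂u = -4u + 5v = 0 and ∂P/∂v = 5u - 4v + 2 = 0, so (u, v) = (-10/9, -8/9).
The Hessian has P_{uu} = -4, P_{vv} = -4, P_{uv} = 5, giving D = -9 < 0, so the point is a saddle point.
P(-10/9, -8/9) = -35/9.

-35/9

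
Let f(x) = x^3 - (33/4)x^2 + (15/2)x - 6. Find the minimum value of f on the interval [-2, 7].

-62

f'(x) = 3x^2 - (33/2)x + 15/2, which vanishes at x = 1/2 and x = 5.
Compare values at every candidate in [-2, 7]: f(-2) = -62,  f(1/2) = -67/16,  f(5) = -199/4,  f(7) = -59/4.
The minimum over the interval is -62, attained at x = -2.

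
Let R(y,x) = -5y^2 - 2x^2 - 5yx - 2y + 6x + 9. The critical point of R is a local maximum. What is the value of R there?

383/15

∂R/∂y = -10y - 5x - 2 = 0 and ∂R/∂x = -5y - 4x + 6 = 0, so (y, x) = (-38/15, 14/3).
The Hessian has R_{yy} = -10, R_{xx} = -4, R_{yx} = -5, giving D = 15 > 0 with R_{yy} < 0, so the point is a local maximum.
R(-38/15, 14/3) = 383/15.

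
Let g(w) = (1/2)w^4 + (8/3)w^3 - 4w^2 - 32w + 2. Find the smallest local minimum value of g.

-146/3

g'(w) = 2w^3 + 8w^2 - 8w - 32. Setting g'(w) = 0 gives w ∈ {-4, -2, 2}.
Since g''(w) = 6w^2 + 16w - 8, we get g''(-4) = 24 > 0 ⇒ local minimum; g''(-2) = -16 < 0 ⇒ local maximum; g''(2) = 48 > 0 ⇒ local minimum.
So the smallest local minimum value is g(2) = -146/3.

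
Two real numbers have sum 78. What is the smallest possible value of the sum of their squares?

With a + b = 78, a^2 + b^2 = a^2 + (78 − a)^2.
The derivative 2a − 2(78 − a) = 4a − 156 vanishes at a = 39; second derivative 4 > 0, a minimum.
The minimum is 2·(39)^2 = 3042.

3042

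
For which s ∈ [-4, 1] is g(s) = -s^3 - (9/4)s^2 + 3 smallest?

1

The derivative is -3s^2 - (9/2)s, which vanishes at s = -3/2 and s = 0.
Compare values at every candidate in [-4, 1]: g(-4) = 31,  g(-3/2) = 21/16,  g(0) = 3,  g(1) = -1/4.
Hence the absolute minimum is -1/4 at s = 1.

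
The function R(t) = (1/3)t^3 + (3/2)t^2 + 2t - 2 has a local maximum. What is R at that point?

R'(t) = t^2 + 3t + 2. Setting R'(t) = 0 gives t ∈ {-2, -1}.
Since R''(t) = 2t + 3, we get R''(-2) = -1 < 0 ⇒ local maximum; R''(-1) = 1 > 0 ⇒ local minimum.
Thus R has its local maximum at t = -2, with value -8/3.

-8/3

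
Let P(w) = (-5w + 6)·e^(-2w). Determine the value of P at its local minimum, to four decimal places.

P'(w) = (-5)·e^(-2w) + (-5w + 6)·(-2)·e^(-2w) = (10w - 17)·e^(-2w). Since e^(-2w) > 0, the only critical point is w = 17/10.
P''(17/10) has the same sign as 10 > 0, so this is a local minimum.
P(17/10) = (-5/2)·e^(-17/5) ≈ -0.0834.

-0.0834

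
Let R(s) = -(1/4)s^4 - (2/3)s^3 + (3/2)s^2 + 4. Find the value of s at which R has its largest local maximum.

-3

R'(s) = -s^3 - 2s^2 + 3s = 0 at s = -3, 0, 1.
Since R''(s) = -3s^2 - 4s + 3, we get R''(-3) = -12 < 0 ⇒ local maximum; R''(0) = 3 > 0 ⇒ local minimum; R''(1) = -4 < 0 ⇒ local maximum.
So the largest local maximum value is R(-3) = 61/4.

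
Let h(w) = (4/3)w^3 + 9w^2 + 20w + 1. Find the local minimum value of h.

-41/3

Critical points: h'(w) = 4w^2 + 18w + 20 vanishes at w = -5/2, -2.
h''(w) = 8w + 18. h''(-5/2) = -2 < 0 ⇒ local maximum; h''(-2) = 2 > 0 ⇒ local minimum.
The local minimum is h(-2) = -41/3.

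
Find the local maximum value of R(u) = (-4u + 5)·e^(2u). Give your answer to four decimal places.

8.9634

Differentiating with the product rule gives R'(u) = (-8u + 6)·e^(2u). Since e^(2u) > 0, the only critical point is u = 3/4.
R''(3/4) has the same sign as -8 < 0, so this is a local maximum.
R(3/4) = (2)·e^(3/2) ≈ 8.9634.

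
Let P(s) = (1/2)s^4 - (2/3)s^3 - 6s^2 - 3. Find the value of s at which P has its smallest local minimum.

3

Critical points: P'(s) = 2s^3 - 2s^2 - 12s vanishes at s = -2, 0, 3.
Second-derivative test with P''(s) = 6s^2 - 4s - 12: P''(-2) = 20 > 0 ⇒ local minimum; P''(0) = -12 < 0 ⇒ local maximum; P''(3) = 30 > 0 ⇒ local minimum.
So the smallest local minimum value is P(3) = -69/2.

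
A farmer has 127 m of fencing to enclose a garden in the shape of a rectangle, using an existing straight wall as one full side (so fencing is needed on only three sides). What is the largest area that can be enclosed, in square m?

16129/8

Let the sides perpendicular to the wall have length x and the parallel side y, so 2x + y = 127 and the area is A = xy = x(127 − 2x).
A'(x) = 127 − 4x = 0 gives x = 127/4, and A''(x) = −4 < 0 confirms a maximum.
Then y = 127 − 2·127/4 = 127/2 and A = 16129/8.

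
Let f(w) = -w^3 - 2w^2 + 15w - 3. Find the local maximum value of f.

f'(w) = -3w^2 - 4w + 15. Setting f'(w) = 0 gives w ∈ {-3, 5/3}.
Second-derivative test with f''(w) = -6w - 4: f''(-3) = 14 > 0 ⇒ local minimum; f''(5/3) = -14 < 0 ⇒ local maximum.
Thus f has its local maximum at w = 5/3, with value 319/27.

319/27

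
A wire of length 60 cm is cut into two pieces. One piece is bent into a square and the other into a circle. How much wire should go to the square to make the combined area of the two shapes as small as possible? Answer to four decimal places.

Let x be the length used for the square. Square side x/4; circle radius (60−x)/(2π).
A(x) = (x/4)² + π·((60−x)/(2π))² = x²/16 + (60−x)²/(4π) for 0 ≤ x ≤ 60. A'(x) = x/8 − (60−x)/(2π) = 0 gives x = 4·60/(π+4) ≈ 33.6059.
A'' = 1/8 + 1/(2π) > 0, so this gives the minimum combined area; x ≈ 33.6059 cm to the square.

33.6059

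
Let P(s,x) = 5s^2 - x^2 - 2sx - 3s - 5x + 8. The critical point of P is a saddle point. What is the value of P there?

169/12

∂P/∂s = 10s - 2x - 3 = 0 and ∂P/∂x = -2s - 2x - 5 = 0, so (s, x) = (-1/6, -7/3).
The Hessian has P_{ss} = 10, P_{xx} = -2, P_{sx} = -2, giving D = -24 < 0, so the point is a saddle point.
P(-1/6, -7/3) = 169/12.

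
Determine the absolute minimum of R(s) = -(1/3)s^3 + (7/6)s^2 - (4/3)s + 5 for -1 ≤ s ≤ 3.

5/2

R'(s) = -s^2 + (7/3)s - 4/3, which vanishes at s = 1 and s = 4/3.
Evaluating at the critical points and endpoints: R(-1) = 47/6, R(1) = 9/2, R(4/3) = 365/81, R(3) = 5/2.
Hence the absolute minimum is 5/2 at s = 3.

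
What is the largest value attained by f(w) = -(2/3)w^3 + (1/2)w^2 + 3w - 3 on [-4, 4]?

107/3

The derivative is -2w^2 + w + 3, which vanishes at w = -1 and w = 3/2.
Candidates: f(-4) = 107/3,  f(-1) = -29/6,  f(3/2) = 3/8,  f(4) = -77/3.
Hence the absolute maximum is 107/3 at w = -4.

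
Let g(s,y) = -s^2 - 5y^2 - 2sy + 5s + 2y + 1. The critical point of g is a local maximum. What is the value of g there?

125/16

∂g/∂s = -2s - 2y + 5 = 0 and ∂g/∂y = -2s - 10y + 2 = 0, so (s, y) = (23/8, -3/8).
The Hessian has g_{ss} = -2, g_{yy} = -10, g_{sy} = -2, giving D = 16 > 0 with g_{ss} < 0, so the point is a local maximum.
g(23/8, -3/8) = 125/16.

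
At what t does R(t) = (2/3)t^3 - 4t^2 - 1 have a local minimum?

4

R'(t) = 2t^2 - 8t = 0 at t = 0, 4.
Second-derivative test with R''(t) = 4t - 8: R''(0) = -8 < 0 ⇒ local maximum; R''(4) = 8 > 0 ⇒ local minimum.
Thus R has its local minimum at t = 4, with value -67/3.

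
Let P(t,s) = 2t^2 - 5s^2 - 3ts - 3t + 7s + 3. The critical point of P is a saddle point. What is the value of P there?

∂P/∂t = 4t - 3s - 3 = 0 and ∂P/∂s = -3t - 10s + 7 = 0, so (t, s) = (51/49, 19/49).
The Hessian has P_{tt} = 4, P_{ss} = -10, P_{ts} = -3, giving D = -49 < 0, so the point is a saddle point.
P(51/49, 19/49) = 137/49.

137/49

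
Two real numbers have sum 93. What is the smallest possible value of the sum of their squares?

With a + b = 93, a^2 + b^2 = a^2 + (93 − a)^2.
The derivative 2a − 2(93 − a) = 4a − 186 vanishes at a = 93/2; second derivative 4 > 0, a minimum.
The minimum is 2·(93/2)^2 = 8649/2.

8649/2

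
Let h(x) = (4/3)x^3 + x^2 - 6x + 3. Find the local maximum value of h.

39/4

h'(x) = 4x^2 + 2x - 6. Setting h'(x) = 0 gives x ∈ {-3/2, 1}.
Since h''(x) = 8x + 2, we get h''(-3/2) = -10 < 0 ⇒ local maximum; h''(1) = 10 > 0 ⇒ local minimum.
So the local maximum value is h(-3/2) = 39/4.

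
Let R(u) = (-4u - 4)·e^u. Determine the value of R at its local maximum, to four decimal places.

0.5413

R'(u) = (-4)·e^u + (-4u - 4)·1·e^u = (-4u - 8)·e^u. Since e^u > 0, the only critical point is u = -2.
R''(-2) has the same sign as -4 < 0, so this is a local maximum.
R(-2) = (4)·e^(-2) ≈ 0.5413.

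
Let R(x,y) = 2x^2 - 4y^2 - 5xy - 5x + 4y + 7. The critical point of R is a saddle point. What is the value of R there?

77/19

∂R/∂x = 4x - 5y - 5 = 0 and ∂R/∂y = -5x - 8y + 4 = 0, so (x, y) = (20/19, -3/19).
The Hessian has R_{xx} = 4, R_{yy} = -8, R_{xy} = -5, giving D = -57 < 0, so the point is a saddle point.
R(20/19, -3/19) = 77/19.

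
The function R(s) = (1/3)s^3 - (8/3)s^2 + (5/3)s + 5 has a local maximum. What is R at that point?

R'(s) = s^2 - (16/3)s + 5/3 = 0 at s = 1/3, 5.
Since R''(s) = 2s - 16/3, we get R''(1/3) = -14/3 < 0 ⇒ local maximum; R''(5) = 14/3 > 0 ⇒ local minimum.
Thus R has its local maximum at s = 1/3, with value 427/81.

427/81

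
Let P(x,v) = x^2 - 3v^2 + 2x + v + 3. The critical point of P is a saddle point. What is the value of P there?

25/12

∂P/∂x = 2x + 2 = 0 and ∂P/∂v = -6v + 1 = 0, so (x, v) = (-1, 1/6).
The Hessian has P_{xx} = 2, P_{vv} = -6, P_{xv} = 0, giving D = -12 < 0, so the point is a saddle point.
P(-1, 1/6) = 25/12.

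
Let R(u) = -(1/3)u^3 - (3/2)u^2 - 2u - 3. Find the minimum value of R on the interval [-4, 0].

-3

Differentiating, R'(u) = -u^2 - 3u - 2; which vanishes at u = -2 and u = -1.
Evaluating at the critical points and endpoints: R(-4) = 7/3; R(-2) = -7/3; R(-1) = -13/6; R(0) = -3.
Hence the absolute minimum is -3 at u = 0.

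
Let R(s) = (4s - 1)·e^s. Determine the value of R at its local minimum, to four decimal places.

-1.8895

Differentiating with the product rule gives R'(s) = (4s + 3)·e^s. Since e^s > 0, the only critical point is s = -3/4.
R''(-3/4) has the same sign as 4 > 0, so this is a local minimum.
R(-3/4) = (-4)·e^(-3/4) ≈ -1.8895.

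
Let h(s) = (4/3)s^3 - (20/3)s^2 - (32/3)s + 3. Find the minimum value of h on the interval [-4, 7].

-439/3

The derivative is 4s^2 - (40/3)s - 32/3, which vanishes at s = -2/3 and s = 4.
Candidates: h(-4) = -439/3,  h(-2/3) = 547/81,  h(4) = -61,  h(7) = 59.
Hence the absolute minimum is -439/3 at s = -4.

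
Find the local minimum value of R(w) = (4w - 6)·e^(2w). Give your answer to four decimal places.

-14.7781

R'(w) = 4·e^(2w) + (4w - 6)·2·e^(2w) = (8w - 8)·e^(2w). Since e^(2w) > 0, the only critical point is w = 1.
R''(1) has the same sign as 8 > 0, so this is a local minimum.
R(1) = (-2)·e^(2) ≈ -14.7781.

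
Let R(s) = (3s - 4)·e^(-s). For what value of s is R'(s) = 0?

R'(s) = 3·e^(-s) + (3s - 4)·(-1)·e^(-s) = (-3s + 7)·e^(-s). Since e^(-s) > 0, the only critical point is s = 7/3.
R''(7/3) has the same sign as -3 < 0, so this is a local maximum.
R(7/3) = (3)·e^(-7/3) ≈ 0.2909.

7/3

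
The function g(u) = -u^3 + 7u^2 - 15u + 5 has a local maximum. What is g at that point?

g'(u) = -3u^2 + 14u - 15. Setting g'(u) = 0 gives u ∈ {5/3, 3}.
g''(u) = -6u + 14. g''(5/3) = 4 > 0 ⇒ local minimum; g''(3) = -4 < 0 ⇒ local maximum.
Thus g has its local maximum at u = 3, with value -4.

-4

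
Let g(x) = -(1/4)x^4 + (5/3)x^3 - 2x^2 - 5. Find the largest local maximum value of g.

17/3

g'(x) = -x^3 + 5x^2 - 4x = 0 at x = 0, 1, 4.
Second-derivative test with g''(x) = -3x^2 + 10x - 4: g''(0) = -4 < 0 ⇒ local maximum; g''(1) = 3 > 0 ⇒ local minimum; g''(4) = -12 < 0 ⇒ local maximum.
Thus g has its largest local maximum at x = 4, with value 17/3.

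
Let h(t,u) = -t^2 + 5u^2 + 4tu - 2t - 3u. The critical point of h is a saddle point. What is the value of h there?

-13/36

∂h/∂t = -2t + 4u - 2 = 0 and ∂h/∂u = 4t + 10u - 3 = 0, so (t, u) = (-2/9, 7/18).
The Hessian has h_{tt} = -2, h_{uu} = 10, h_{tu} = 4, giving D = -36 < 0, so the point is a saddle point.
h(-2/9, 7/18) = -13/36.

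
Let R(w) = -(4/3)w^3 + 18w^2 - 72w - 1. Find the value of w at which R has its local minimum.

R'(w) = -4w^2 + 36w - 72. Setting R'(w) = 0 gives w ∈ {3, 6}.
Since R''(w) = -8w + 36, we get R''(3) = 12 > 0 ⇒ local minimum; R''(6) = -12 < 0 ⇒ local maximum.
So the local minimum value is R(3) = -91.

3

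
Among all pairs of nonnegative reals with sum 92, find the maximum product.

With x + y = 92, the product is P(x) = x(92 − x).
P'(x) = 92 − 2x = 0 gives x = 46; P'' = −2 < 0, so this is the maximum.
P = 46·46 = 2116.

2116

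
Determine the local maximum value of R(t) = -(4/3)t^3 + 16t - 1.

61/3

Critical points: R'(t) = -4t^2 + 16 vanishes at t = -2, 2.
Since R''(t) = -8t, we get R''(-2) = 16 > 0 ⇒ local minimum; R''(2) = -16 < 0 ⇒ local maximum.
So the local maximum value is R(2) = 61/3.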